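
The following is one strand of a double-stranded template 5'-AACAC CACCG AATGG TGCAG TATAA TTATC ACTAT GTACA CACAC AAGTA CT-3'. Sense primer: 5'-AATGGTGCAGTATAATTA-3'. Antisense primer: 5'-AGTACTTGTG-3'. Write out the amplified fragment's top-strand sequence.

5'-AATGGTGCAGTATAATTATCACTATGTACACACACAAGTACT-3'

Scanning the template, AATGGTGCAGTATAATTA occurs at positions 11–28; this primer anneals to the bottom strand there with its 3' end pointing downstream.
Taking the reverse complement of AGTACTTGTG gives CACAAGTACT, found at positions 43–52 on the template; the primer anneals here to the top strand with its 3' end pointing upstream.
The product is the template from position 11 through 52 (42 bp).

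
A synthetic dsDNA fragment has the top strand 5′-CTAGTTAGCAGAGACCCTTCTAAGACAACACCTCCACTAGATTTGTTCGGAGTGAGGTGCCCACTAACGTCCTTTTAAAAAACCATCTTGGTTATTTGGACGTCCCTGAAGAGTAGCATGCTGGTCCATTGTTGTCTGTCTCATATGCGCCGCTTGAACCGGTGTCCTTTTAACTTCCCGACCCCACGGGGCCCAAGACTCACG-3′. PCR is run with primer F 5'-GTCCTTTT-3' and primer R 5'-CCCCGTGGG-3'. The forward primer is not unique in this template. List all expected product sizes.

The forward primer GTCCTTTT matches the top strand at positions 69–76, 164–171.
The reverse primer's reverse complement is CCCACGGGG, matching at positions 183–191.
Each forward site pairs with the reverse site to give a product ending at position 191: sizes 123, 28 bp.

123 bp, 28 bp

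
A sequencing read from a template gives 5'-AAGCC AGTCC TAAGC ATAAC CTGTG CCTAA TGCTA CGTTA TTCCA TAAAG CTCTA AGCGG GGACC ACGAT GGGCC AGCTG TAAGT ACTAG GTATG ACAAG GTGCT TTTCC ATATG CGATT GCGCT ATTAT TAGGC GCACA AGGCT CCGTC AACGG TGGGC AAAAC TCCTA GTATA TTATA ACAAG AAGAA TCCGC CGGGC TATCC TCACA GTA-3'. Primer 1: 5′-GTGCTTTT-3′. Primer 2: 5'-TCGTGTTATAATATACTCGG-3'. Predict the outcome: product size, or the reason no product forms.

No product — primer 2 has no binding site in the template.

Primer 2 (TCGTGTTATAATATACTCGG) does not match the top strand, and its reverse complement CCGAGTATATTATAACACGA does not match either.
With no annealing site for primer 2, no amplification occurs.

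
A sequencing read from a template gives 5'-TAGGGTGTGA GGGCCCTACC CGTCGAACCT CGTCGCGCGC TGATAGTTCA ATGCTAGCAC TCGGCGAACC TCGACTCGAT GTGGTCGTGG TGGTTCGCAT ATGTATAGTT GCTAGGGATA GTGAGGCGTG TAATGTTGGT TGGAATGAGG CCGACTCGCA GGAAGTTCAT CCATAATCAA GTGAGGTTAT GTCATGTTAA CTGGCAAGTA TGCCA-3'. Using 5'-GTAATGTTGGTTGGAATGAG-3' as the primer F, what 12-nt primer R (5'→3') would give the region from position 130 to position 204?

The product's 3' end on the top strand is position 204.
The reverse primer anneals to the top strand over positions 193–204, i.e. to CATGTTAACTGG.
Its sequence written 5'→3' is the reverse complement: CCAGTTAACATG.

5'-CCAGTTAACATG-3'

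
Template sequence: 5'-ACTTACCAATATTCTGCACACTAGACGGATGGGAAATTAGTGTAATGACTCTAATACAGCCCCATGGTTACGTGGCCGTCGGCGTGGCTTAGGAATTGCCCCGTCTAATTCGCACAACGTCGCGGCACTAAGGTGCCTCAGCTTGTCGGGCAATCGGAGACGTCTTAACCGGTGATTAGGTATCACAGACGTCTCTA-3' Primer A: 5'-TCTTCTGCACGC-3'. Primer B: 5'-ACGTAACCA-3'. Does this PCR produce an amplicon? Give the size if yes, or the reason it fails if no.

No product — primer A has no binding site in the template.

Primer A (TCTTCTGCACGC) does not match the top strand, and its reverse complement GCGTGCAGAAGA does not match either.
With no annealing site for primer A, no amplification occurs.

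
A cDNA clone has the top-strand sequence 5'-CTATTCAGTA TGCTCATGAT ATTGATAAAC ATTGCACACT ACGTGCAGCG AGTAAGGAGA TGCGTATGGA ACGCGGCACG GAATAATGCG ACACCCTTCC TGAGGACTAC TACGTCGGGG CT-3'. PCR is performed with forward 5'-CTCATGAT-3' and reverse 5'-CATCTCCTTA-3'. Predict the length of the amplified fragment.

Forward primer CTCATGAT is found on the top strand at positions 13–20.
Taking the reverse complement of CATCTCCTTA gives TAAGGAGATG, found at positions 53–62 on the template; the primer anneals here to the top strand with its 3' end pointing upstream.
The product runs from position 13 to position 62, so its length is 62 − 13 + 1 = 50 bp.

50 bp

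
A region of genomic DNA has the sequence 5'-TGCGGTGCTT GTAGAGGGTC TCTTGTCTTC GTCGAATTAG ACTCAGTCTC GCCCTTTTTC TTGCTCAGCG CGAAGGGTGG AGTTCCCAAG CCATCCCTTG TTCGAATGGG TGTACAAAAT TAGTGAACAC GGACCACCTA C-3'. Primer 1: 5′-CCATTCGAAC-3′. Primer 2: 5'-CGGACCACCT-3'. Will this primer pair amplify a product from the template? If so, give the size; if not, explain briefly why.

Primer 1 (CCATTCGAAC) has reverse complement GTTCGAATGG, which matches the top strand at positions 100–109; primer 1 anneals to the top strand there with its 3' end pointing upstream toward position 100.
Primer 2 (CGGACCACCT) matches the top strand directly at positions 130–139; it anneals to the bottom strand with its 3' end pointing downstream toward position 139.
The 3' ends diverge (primer 1 extends toward position 1, primer 2 toward position 141), so the primers never converge on a shared product.

No product — the primers' 3' ends point away from each other.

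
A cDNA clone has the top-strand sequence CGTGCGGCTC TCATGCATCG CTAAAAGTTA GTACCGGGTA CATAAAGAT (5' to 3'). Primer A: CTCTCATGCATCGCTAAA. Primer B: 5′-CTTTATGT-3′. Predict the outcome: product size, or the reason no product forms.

Yes — a 40 bp product.

Primer A (CTCTCATGCATCGCTAAA) matches the top strand at positions 8–25; it acts as a forward primer.
Primer B's reverse complement is ACATAAAG, matching the top strand at positions 40–47; it acts as a reverse primer.
The 3' ends face each other across positions 8–47, giving a 40 bp product.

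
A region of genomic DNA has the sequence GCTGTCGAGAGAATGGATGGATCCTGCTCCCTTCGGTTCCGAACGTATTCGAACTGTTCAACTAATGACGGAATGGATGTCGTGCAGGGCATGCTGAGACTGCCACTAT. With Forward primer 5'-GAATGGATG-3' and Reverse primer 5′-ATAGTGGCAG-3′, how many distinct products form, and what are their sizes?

Two products: 99 bp, 39 bp

The forward primer GAATGGATG matches the top strand at positions 11–19, 71–79.
The reverse primer's reverse complement is CTGCCACTAT, matching at positions 100–109.
Each forward site pairs with the reverse site to give a product ending at position 109: sizes 99, 39 bp.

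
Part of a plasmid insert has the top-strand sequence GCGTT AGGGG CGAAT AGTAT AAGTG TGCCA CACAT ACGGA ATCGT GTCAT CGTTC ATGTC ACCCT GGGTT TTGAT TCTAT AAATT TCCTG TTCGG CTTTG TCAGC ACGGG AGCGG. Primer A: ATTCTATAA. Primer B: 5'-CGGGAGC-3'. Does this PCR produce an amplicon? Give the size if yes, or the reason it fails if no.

Primer A (ATTCTATAA) matches the top strand at positions 74–82 (3' end points downstream).
Primer B (CGGGAGC) also matches the top strand directly, at positions 107–113 — its reverse complement GCTCCCG is not present.
Both primers anneal to the bottom strand with 3' ends pointing the same way, so neither can prime synthesis back toward the other.

No product — both primers anneal to the same strand and extend in the same direction.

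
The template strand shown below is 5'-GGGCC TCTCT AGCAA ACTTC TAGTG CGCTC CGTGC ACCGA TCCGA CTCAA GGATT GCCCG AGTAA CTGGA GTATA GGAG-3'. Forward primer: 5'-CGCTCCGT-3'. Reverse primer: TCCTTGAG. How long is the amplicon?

Scanning the template, CGCTCCGT occurs at positions 26–33; this primer anneals to the bottom strand there with its 3' end pointing downstream.
Taking the reverse complement of TCCTTGAG gives CTCAAGGA, found at positions 46–53 on the template; the primer anneals here to the top strand with its 3' end pointing upstream.
Product length = (reverse-primer end) − (forward-primer start) + 1 = 53 − 26 + 1 = 28 bp.

28 bp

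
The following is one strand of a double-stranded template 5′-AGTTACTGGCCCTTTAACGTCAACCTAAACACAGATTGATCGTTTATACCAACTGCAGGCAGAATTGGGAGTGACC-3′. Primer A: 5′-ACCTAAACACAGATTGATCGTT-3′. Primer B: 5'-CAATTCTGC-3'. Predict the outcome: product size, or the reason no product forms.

Primer A (ACCTAAACACAGATTGATCGTT) matches the top strand at positions 23–44; it acts as a forward primer.
Primer B's reverse complement is GCAGAATTG, matching the top strand at positions 59–67; it acts as a reverse primer.
The 3' ends face each other across positions 23–67, giving a 45 bp product.

Yes — a 45 bp product.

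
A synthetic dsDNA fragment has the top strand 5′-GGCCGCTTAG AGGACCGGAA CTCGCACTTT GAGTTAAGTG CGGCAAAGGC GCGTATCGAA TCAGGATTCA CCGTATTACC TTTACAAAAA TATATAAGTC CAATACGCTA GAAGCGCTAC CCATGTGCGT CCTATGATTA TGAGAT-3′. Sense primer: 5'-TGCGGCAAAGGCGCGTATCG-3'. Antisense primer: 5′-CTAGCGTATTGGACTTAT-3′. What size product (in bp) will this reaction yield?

73 bp

Forward primer TGCGGCAAAGGCGCGTATCG is found on the top strand at positions 39–58.
Taking the reverse complement of CTAGCGTATTGGACTTAT gives ATAAGTCCAATACGCTAG, found at positions 94–111 on the template; the primer anneals here to the top strand with its 3' end pointing upstream.
Product length = (reverse-primer end) − (forward-primer start) + 1 = 111 − 39 + 1 = 73 bp.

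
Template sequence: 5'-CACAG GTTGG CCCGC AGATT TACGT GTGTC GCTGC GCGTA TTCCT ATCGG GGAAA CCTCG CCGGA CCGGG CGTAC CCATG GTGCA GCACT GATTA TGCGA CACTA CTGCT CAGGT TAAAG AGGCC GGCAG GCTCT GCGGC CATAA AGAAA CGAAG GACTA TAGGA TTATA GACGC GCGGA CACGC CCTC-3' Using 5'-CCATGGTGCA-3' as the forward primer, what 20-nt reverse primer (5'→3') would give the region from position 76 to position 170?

The product's 3' end on the top strand is position 170.
The reverse primer anneals to the top strand over positions 151–170, i.e. to CGAAGGACTATAGGATTATA.
Its sequence written 5'→3' is the reverse complement: TATAATCCTATAGTCCTTCG.

5'-TATAATCCTATAGTCCTTCG-3'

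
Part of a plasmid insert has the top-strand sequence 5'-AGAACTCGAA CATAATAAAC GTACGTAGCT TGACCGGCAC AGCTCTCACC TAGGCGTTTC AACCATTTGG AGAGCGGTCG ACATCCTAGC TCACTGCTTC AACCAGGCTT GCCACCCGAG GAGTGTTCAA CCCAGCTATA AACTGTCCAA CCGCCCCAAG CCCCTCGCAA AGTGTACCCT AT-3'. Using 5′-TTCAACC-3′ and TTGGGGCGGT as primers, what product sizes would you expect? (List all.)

The forward primer TTCAACC matches the top strand at positions 58–64, 98–104, 126–132.
The reverse primer's reverse complement is ACCGCCCCAA, matching at positions 150–159.
Each forward site pairs with the reverse site to give a product ending at position 159: sizes 102, 62, 34 bp.

102 bp, 62 bp, 34 bp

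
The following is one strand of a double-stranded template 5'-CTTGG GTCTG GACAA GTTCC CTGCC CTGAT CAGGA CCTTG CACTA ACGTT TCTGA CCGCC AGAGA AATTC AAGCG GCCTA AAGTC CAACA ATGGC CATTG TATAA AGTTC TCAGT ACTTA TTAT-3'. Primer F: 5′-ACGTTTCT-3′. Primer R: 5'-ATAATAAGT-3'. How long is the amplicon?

79 bp

The forward primer matches the template at positions 46–53.
The reverse primer's reverse complement is ACTTATTAT, which matches the template at positions 116–124.
The product runs from position 46 to position 124, so its length is 124 − 46 + 1 = 79 bp.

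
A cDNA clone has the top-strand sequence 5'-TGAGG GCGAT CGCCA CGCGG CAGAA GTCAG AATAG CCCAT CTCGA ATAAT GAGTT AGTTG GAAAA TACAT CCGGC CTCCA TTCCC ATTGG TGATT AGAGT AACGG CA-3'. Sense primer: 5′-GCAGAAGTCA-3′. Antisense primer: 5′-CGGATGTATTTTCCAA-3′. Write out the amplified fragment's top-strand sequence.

Scanning the template, GCAGAAGTCA occurs at positions 20–29; this primer anneals to the bottom strand there with its 3' end pointing downstream.
Taking the reverse complement of CGGATGTATTTTCCAA gives TTGGAAAATACATCCG, found at positions 58–73 on the template; the primer anneals here to the top strand with its 3' end pointing upstream.
The product is the template from position 20 through 73 (54 bp).

5'-GCAGAAGTCAGAATAGCCCATCTCGAATAATGAGTTAGTTGGAAAATACATCCG-3'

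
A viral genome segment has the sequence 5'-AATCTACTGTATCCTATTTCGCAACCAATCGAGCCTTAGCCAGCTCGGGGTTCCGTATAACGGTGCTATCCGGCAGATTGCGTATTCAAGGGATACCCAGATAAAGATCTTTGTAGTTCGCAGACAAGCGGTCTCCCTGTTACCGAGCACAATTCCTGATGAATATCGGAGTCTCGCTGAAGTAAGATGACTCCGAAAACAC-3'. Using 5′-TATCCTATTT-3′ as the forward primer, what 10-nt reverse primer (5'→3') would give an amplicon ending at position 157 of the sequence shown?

The forward primer binds at positions 10–19; the product's 3' end on the top strand is position 157.
The reverse primer anneals to the top strand over positions 148–157, i.e. to CACAATTCCT.
Its sequence written 5'→3' is the reverse complement: AGGAATTGTG.

5'-AGGAATTGTG-3'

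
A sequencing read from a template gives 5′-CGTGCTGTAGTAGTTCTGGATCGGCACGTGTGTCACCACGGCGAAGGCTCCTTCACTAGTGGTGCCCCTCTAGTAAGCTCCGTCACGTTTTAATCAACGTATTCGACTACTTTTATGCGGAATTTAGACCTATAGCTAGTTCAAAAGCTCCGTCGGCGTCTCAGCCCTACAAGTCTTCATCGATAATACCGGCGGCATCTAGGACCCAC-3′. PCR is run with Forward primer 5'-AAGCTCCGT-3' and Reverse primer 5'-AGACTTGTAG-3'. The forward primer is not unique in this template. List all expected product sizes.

102 bp, 32 bp

The forward primer AAGCTCCGT matches the top strand at positions 75–83, 145–153.
The reverse primer's reverse complement is CTACAAGTCT, matching at positions 167–176.
Each forward site pairs with the reverse site to give a product ending at position 176: sizes 102, 32 bp.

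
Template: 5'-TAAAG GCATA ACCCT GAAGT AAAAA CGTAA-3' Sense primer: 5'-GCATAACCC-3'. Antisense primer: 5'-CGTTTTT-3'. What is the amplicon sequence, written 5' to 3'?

Forward primer GCATAACCC is found on the top strand at positions 6–14.
Reverse complement of the reverse primer: AAAAACG. This occurs on the top strand at positions 21–27.
The product is the template from position 6 through 27 (22 bp).

5'-GCATAACCCTGAAGTAAAAACG-3'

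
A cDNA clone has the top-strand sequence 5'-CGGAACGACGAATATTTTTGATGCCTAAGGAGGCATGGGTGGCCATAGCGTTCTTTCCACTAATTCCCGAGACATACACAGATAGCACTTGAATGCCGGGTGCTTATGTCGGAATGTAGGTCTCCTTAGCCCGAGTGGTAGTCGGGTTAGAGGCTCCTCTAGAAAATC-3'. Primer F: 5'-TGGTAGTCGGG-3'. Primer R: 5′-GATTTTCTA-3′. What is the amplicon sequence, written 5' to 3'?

Scanning the template, TGGTAGTCGGG occurs at positions 136–146; this primer anneals to the bottom strand there with its 3' end pointing downstream.
Reverse complement of the reverse primer: TAGAAAATC. This occurs on the top strand at positions 160–168.
The product is the template from position 136 through 168 (33 bp).

5'-TGGTAGTCGGGTTAGAGGCTCCTCTAGAAAATC-3'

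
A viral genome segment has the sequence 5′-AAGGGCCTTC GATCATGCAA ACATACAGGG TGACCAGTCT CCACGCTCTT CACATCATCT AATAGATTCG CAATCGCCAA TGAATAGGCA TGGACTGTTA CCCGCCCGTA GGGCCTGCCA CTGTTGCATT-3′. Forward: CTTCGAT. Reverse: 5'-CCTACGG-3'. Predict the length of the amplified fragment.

Forward primer CTTCGAT is found on the top strand at positions 7–13.
The reverse primer's reverse complement is CCGTAGG, which matches the template at positions 106–112.
Product length = (reverse-primer end) − (forward-primer start) + 1 = 112 − 7 + 1 = 106 bp.

106 bp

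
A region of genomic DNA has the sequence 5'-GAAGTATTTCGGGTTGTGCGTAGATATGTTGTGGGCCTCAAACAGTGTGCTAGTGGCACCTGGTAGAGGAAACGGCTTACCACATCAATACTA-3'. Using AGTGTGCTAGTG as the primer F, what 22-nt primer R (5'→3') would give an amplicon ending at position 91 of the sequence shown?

The forward primer binds at positions 44–55; the product's 3' end on the top strand is position 91.
The reverse primer anneals to the top strand over positions 70–91, i.e. to AAACGGCTTACCACATCAATAC.
Its sequence written 5'→3' is the reverse complement: GTATTGATGTGGTAAGCCGTTT.

5'-GTATTGATGTGGTAAGCCGTTT-3'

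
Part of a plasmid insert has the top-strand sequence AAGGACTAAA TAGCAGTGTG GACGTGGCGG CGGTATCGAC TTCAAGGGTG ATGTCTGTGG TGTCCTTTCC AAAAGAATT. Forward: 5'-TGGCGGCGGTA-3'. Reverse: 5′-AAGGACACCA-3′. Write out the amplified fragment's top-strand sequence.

Forward primer TGGCGGCGGTA is found on the top strand at positions 25–35.
The reverse primer's reverse complement is TGGTGTCCTT, which matches the template at positions 58–67.
The product is the template from position 25 through 67 (43 bp).

5'-TGGCGGCGGTATCGACTTCAAGGGTGATGTCTGTGGTGTCCTT-3'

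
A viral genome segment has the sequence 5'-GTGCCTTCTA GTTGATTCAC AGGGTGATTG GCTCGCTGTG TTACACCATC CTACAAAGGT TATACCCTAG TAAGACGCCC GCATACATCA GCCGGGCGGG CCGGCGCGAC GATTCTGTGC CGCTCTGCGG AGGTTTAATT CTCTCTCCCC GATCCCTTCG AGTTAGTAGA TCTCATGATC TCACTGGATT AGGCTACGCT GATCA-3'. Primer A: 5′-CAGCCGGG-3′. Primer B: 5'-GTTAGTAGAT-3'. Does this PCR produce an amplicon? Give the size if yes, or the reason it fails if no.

Primer A (CAGCCGGG) matches the top strand at positions 89–96 (3' end points downstream).
Primer B (GTTAGTAGAT) also matches the top strand directly, at positions 162–171 — its reverse complement ATCTACTAAC is not present.
Both primers anneal to the bottom strand with 3' ends pointing the same way, so neither can prime synthesis back toward the other.

No product — both primers anneal to the same strand and extend in the same direction.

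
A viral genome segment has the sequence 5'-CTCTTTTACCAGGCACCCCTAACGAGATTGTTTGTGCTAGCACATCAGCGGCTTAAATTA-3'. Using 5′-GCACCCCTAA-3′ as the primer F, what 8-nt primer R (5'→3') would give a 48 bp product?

The forward primer binds at positions 13–22, so a 48 bp product ends at position 13 + 48 − 1 = 60.
The reverse primer anneals to the top strand over positions 53–60, i.e. to TTAAATTA.
Its sequence written 5'→3' is the reverse complement: TAATTTAA.

5'-TAATTTAA-3'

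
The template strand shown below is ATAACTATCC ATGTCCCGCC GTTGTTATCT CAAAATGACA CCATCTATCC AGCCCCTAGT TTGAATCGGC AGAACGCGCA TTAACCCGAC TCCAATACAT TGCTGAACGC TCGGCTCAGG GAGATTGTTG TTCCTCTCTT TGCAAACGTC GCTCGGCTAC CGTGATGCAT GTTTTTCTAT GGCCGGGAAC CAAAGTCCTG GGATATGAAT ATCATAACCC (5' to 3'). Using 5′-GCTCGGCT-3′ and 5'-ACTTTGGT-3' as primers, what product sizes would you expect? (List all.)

88 bp, 46 bp

The forward primer GCTCGGCT matches the top strand at positions 109–116, 151–158.
The reverse primer's reverse complement is ACCAAAGT, matching at positions 189–196.
Each forward site pairs with the reverse site to give a product ending at position 196: sizes 88, 46 bp.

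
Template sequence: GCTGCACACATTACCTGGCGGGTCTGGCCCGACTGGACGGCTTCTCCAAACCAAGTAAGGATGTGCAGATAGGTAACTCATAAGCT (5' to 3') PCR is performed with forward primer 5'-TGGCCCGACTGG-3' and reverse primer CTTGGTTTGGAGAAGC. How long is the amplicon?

Forward primer TGGCCCGACTGG is found on the top strand at positions 25–36.
Taking the reverse complement of CTTGGTTTGGAGAAGC gives GCTTCTCCAAACCAAG, found at positions 40–55 on the template; the primer anneals here to the top strand with its 3' end pointing upstream.
Amplicon spans positions 25–55: 31 bp.

31 bp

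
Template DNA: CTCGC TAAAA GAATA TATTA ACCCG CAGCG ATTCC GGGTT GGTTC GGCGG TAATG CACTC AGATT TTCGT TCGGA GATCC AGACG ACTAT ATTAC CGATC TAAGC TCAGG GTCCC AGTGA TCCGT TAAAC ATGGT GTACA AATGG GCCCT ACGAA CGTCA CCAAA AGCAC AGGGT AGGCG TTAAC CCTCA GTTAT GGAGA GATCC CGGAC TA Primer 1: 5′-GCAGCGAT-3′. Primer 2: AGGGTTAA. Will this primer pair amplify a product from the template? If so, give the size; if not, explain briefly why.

Primer 1 (GCAGCGAT) matches the top strand at positions 25–32; it acts as a forward primer.
Primer 2's reverse complement is TTAACCCT, matching the top strand at positions 181–188; it acts as a reverse primer.
The 3' ends face each other across positions 25–188, giving a 164 bp product.

Yes — a 164 bp product.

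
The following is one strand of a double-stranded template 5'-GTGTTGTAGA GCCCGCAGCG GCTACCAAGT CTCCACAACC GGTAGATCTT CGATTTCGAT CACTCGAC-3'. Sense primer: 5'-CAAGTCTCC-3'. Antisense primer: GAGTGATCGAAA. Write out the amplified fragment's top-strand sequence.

5'-CAAGTCTCCACAACCGGTAGATCTTCGATTTCGATCACTC-3'

Scanning the template, CAAGTCTCC occurs at positions 26–34; this primer anneals to the bottom strand there with its 3' end pointing downstream.
Taking the reverse complement of GAGTGATCGAAA gives TTTCGATCACTC, found at positions 54–65 on the template; the primer anneals here to the top strand with its 3' end pointing upstream.
The product is the template from position 26 through 65 (40 bp).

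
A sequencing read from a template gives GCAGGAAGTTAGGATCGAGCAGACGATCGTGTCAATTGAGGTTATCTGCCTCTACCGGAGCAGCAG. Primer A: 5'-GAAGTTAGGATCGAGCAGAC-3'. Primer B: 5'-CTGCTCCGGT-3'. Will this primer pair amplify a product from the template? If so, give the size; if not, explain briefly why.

Primer A (GAAGTTAGGATCGAGCAGAC) matches the top strand at positions 5–24; it acts as a forward primer.
Primer B's reverse complement is ACCGGAGCAG, matching the top strand at positions 54–63; it acts as a reverse primer.
The 3' ends face each other across positions 5–63, giving a 59 bp product.

Yes — a 59 bp product.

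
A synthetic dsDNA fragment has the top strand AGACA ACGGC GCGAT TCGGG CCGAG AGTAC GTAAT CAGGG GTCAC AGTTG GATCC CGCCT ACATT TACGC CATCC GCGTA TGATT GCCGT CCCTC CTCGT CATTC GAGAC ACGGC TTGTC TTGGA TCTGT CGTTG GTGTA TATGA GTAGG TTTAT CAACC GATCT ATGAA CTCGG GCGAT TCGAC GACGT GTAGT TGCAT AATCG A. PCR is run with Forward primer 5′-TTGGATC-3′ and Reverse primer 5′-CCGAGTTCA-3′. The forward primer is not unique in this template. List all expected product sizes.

The forward primer TTGGATC matches the top strand at positions 48–54, 121–127.
The reverse primer's reverse complement is TGAACTCGG, matching at positions 167–175.
Each forward site pairs with the reverse site to give a product ending at position 175: sizes 128, 55 bp.

128 bp, 55 bp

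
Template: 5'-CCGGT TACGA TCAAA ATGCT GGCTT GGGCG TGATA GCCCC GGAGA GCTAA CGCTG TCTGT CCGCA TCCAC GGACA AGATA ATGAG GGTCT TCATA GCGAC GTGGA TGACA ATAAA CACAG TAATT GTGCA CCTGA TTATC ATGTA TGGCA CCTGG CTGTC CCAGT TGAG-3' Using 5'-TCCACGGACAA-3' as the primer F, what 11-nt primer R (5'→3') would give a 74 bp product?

5'-ATAATCAGGTG-3'

The forward primer binds at positions 66–76, so a 74 bp product ends at position 66 + 74 − 1 = 139.
The reverse primer anneals to the top strand over positions 129–139, i.e. to CACCTGATTAT.
Its sequence written 5'→3' is the reverse complement: ATAATCAGGTG.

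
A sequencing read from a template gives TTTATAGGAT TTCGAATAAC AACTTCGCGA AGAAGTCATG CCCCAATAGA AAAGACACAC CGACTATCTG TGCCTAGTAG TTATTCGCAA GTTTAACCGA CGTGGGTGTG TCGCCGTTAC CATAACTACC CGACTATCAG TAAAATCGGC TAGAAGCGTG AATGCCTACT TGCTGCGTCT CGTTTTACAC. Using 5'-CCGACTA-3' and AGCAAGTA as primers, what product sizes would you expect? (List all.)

The forward primer CCGACTA matches the top strand at positions 60–66, 130–136.
The reverse primer's reverse complement is TACTTGCT, matching at positions 167–174.
Each forward site pairs with the reverse site to give a product ending at position 174: sizes 115, 45 bp.

115 bp, 45 bp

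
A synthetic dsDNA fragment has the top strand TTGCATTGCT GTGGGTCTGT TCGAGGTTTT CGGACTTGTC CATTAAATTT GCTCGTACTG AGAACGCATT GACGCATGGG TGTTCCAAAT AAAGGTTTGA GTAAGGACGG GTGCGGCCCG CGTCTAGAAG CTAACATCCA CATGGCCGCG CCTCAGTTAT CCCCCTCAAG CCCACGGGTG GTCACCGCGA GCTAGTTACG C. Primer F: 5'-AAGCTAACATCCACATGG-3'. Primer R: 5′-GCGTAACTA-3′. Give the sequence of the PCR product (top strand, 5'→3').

The forward primer matches the template at positions 128–145.
The reverse primer's reverse complement is TAGTTACGC, which matches the template at positions 193–201.
The product is the template from position 128 through 201 (74 bp).

5'-AAGCTAACATCCACATGGCCGCGCCTCAGTTATCCCCCTCAAGCCCACGGGTGGTCACCGCGAGCTAGTTACGC-3'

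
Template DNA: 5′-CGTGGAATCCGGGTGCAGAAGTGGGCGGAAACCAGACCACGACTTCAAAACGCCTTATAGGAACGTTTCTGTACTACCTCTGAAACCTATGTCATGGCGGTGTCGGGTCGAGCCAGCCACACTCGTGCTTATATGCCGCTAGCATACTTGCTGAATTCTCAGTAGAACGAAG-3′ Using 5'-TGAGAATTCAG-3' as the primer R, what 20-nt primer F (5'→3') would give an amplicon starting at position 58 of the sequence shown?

The reverse primer's reverse complement CTGAATTCTCA matches the template at positions 151–161; the product starts at position 58.
The forward primer is identical to the top strand over positions 58–77: TAGGAACGTTTCTGTACTAC.

5'-TAGGAACGTTTCTGTACTAC-3'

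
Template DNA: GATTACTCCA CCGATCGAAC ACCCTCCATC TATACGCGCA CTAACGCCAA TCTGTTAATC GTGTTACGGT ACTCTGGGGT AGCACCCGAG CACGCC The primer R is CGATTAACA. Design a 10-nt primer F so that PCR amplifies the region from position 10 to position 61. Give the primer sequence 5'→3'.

5'-ACCGATCGAA-3'

The reverse primer's reverse complement TGTTAATCG matches the template at positions 53–61; the product starts at position 10.
The forward primer is identical to the top strand over positions 10–19: ACCGATCGAA.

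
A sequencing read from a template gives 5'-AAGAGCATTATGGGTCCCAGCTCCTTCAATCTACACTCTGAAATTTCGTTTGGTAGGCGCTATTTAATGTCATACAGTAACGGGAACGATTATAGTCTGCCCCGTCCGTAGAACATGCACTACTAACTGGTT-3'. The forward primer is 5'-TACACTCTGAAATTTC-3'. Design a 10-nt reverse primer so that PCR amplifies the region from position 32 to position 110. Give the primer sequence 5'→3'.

The product's 3' end on the top strand is position 110.
The reverse primer anneals to the top strand over positions 101–110, i.e. to CCCGTCCGTA.
Its sequence written 5'→3' is the reverse complement: TACGGACGGG.

5'-TACGGACGGG-3'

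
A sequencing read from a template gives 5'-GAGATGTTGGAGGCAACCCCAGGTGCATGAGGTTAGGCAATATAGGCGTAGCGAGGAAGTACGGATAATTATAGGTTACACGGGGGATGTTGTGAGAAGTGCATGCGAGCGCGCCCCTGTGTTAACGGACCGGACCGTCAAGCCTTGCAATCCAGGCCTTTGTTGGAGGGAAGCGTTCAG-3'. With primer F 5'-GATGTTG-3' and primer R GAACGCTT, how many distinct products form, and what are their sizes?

The forward primer GATGTTG matches the top strand at positions 3–9, 86–92.
The reverse primer's reverse complement is AAGCGTTC, matching at positions 171–178.
Each forward site pairs with the reverse site to give a product ending at position 178: sizes 176, 93 bp.

Two products: 176 bp, 93 bp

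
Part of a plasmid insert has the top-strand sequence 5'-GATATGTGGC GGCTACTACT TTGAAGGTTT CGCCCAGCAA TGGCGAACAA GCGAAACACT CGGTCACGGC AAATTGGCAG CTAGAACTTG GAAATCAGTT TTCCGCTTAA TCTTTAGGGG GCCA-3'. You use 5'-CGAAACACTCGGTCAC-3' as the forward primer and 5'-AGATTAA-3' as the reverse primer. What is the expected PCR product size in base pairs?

Forward primer CGAAACACTCGGTCAC is found on the top strand at positions 52–67.
Reverse complement of the reverse primer: TTAATCT. This occurs on the top strand at positions 107–113.
Product length = (reverse-primer end) − (forward-primer start) + 1 = 113 − 52 + 1 = 62 bp.

62 bp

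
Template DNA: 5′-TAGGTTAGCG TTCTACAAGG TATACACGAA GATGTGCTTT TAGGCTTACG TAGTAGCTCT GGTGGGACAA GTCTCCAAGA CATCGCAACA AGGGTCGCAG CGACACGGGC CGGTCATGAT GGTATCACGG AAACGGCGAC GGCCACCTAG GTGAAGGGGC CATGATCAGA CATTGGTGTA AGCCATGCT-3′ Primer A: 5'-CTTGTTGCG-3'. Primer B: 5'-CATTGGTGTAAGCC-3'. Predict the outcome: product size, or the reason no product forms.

Primer A (CTTGTTGCG) has reverse complement CGCAACAAG, which matches the top strand at positions 84–92; primer A anneals to the top strand there with its 3' end pointing upstream toward position 84.
Primer B (CATTGGTGTAAGCC) matches the top strand directly at positions 171–184; it anneals to the bottom strand with its 3' end pointing downstream toward position 184.
The 3' ends diverge (primer A extends toward position 1, primer B toward position 189), so the primers never converge on a shared product.

No product — the primers' 3' ends point away from each other.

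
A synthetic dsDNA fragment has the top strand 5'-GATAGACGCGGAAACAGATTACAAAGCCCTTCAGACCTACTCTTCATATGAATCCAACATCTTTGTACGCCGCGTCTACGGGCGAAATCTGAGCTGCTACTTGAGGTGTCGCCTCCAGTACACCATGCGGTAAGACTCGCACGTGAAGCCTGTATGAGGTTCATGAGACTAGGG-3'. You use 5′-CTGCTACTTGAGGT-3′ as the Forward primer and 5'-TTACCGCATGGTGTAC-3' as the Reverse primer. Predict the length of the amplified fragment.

Scanning the template, CTGCTACTTGAGGT occurs at positions 94–107; this primer anneals to the bottom strand there with its 3' end pointing downstream.
Reverse complement of the reverse primer: GTACACCATGCGGTAA. This occurs on the top strand at positions 118–133.
Amplicon spans positions 94–133: 40 bp.

40 bp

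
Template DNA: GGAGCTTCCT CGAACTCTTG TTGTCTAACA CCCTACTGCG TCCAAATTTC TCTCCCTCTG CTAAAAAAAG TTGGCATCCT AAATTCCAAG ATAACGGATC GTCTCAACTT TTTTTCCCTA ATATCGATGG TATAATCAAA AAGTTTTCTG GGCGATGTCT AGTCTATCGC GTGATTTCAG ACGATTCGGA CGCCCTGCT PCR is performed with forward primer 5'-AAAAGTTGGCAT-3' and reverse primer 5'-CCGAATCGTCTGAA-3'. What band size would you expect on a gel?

Forward primer AAAAGTTGGCAT is found on the top strand at positions 66–77.
Taking the reverse complement of CCGAATCGTCTGAA gives TTCAGACGATTCGG, found at positions 176–189 on the template; the primer anneals here to the top strand with its 3' end pointing upstream.
The product runs from position 66 to position 189, so its length is 189 − 66 + 1 = 124 bp.

124 bp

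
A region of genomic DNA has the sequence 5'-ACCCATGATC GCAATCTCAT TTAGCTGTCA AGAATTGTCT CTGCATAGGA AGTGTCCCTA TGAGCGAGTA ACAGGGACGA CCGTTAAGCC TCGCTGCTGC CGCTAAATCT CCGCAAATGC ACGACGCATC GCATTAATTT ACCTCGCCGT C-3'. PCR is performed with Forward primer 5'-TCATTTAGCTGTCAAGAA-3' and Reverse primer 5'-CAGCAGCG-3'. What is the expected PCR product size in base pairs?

83 bp

The forward primer matches the template at positions 17–34.
Taking the reverse complement of CAGCAGCG gives CGCTGCTG, found at positions 92–99 on the template; the primer anneals here to the top strand with its 3' end pointing upstream.
Product length = (reverse-primer end) − (forward-primer start) + 1 = 99 − 17 + 1 = 83 bp.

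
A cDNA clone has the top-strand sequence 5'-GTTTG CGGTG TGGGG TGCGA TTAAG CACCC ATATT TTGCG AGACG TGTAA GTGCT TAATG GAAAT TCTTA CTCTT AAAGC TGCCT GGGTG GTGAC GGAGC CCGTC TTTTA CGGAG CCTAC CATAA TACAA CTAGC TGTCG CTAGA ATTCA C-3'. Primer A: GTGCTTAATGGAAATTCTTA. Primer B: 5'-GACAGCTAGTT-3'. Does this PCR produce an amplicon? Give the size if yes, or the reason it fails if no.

Yes — an 89 bp product.

Primer A (GTGCTTAATGGAAATTCTTA) matches the top strand at positions 51–70; it acts as a forward primer.
Primer B's reverse complement is AACTAGCTGTC, matching the top strand at positions 129–139; it acts as a reverse primer.
The 3' ends face each other across positions 51–139, giving an 89 bp product.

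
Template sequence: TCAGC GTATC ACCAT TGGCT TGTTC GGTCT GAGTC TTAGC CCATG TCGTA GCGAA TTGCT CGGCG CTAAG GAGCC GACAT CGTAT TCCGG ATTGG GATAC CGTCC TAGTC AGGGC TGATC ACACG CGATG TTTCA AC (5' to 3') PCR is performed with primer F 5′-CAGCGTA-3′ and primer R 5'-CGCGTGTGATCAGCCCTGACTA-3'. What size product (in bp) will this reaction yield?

Forward primer CAGCGTA is found on the top strand at positions 2–8.
Reverse complement of the reverse primer: TAGTCAGGGCTGATCACACGCG. This occurs on the top strand at positions 106–127.
Amplicon spans positions 2–127: 126 bp.

126 bp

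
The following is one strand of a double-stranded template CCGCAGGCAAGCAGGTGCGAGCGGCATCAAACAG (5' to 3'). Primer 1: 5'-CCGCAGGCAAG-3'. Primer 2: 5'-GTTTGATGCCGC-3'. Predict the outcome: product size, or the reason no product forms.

Yes — a 32 bp product.

Primer 1 (CCGCAGGCAAG) matches the top strand at positions 1–11; it acts as a forward primer.
Primer 2's reverse complement is GCGGCATCAAAC, matching the top strand at positions 21–32; it acts as a reverse primer.
The 3' ends face each other across positions 1–32, giving a 32 bp product.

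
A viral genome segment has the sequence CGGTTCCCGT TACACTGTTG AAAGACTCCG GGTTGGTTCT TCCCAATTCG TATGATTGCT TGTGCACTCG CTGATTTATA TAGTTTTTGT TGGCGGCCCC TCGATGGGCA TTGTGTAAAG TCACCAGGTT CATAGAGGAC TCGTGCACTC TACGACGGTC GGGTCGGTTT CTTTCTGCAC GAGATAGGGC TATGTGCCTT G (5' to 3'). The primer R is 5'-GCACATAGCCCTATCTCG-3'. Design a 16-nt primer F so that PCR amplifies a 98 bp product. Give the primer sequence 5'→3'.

5'-CTCGATGGGCATTGTG-3'

The reverse primer's reverse complement CGAGATAGGGCTATGTGC matches the template at positions 180–197, so the product ends at position 197.
A 98 bp product then starts at position 197 − 98 + 1 = 100.
The forward primer is identical to the top strand there: CTCGATGGGCATTGTG.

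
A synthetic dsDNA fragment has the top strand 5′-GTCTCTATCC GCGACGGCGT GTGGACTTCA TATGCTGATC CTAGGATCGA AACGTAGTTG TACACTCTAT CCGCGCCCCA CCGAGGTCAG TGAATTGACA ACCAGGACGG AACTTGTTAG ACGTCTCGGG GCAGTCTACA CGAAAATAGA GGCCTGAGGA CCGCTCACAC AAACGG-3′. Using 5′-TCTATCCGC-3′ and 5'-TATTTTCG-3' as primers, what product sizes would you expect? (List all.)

The forward primer TCTATCCGC matches the top strand at positions 4–12, 66–74.
The reverse primer's reverse complement is CGAAAATA, matching at positions 141–148.
Each forward site pairs with the reverse site to give a product ending at position 148: sizes 145, 83 bp.

145 bp, 83 bp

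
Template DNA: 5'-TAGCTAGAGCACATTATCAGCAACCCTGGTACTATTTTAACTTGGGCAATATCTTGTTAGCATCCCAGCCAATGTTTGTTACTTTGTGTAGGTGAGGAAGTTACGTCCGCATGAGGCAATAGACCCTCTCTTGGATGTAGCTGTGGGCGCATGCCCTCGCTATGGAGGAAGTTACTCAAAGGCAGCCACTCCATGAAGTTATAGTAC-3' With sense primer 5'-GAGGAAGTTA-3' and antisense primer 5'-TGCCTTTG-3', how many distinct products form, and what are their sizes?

The forward primer GAGGAAGTTA matches the top strand at positions 94–103, 165–174.
The reverse primer's reverse complement is CAAAGGCA, matching at positions 177–184.
Each forward site pairs with the reverse site to give a product ending at position 184: sizes 91, 20 bp.

Two products: 91 bp, 20 bp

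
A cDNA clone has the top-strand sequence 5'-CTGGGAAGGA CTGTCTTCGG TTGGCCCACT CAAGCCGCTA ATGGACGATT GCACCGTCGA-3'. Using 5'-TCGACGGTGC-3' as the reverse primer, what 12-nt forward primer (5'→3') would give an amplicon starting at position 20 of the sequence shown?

5'-GTTGGCCCACTC-3'

The reverse primer's reverse complement GCACCGTCGA matches the template at positions 51–60; the product starts at position 20.
The forward primer is identical to the top strand over positions 20–31: GTTGGCCCACTC.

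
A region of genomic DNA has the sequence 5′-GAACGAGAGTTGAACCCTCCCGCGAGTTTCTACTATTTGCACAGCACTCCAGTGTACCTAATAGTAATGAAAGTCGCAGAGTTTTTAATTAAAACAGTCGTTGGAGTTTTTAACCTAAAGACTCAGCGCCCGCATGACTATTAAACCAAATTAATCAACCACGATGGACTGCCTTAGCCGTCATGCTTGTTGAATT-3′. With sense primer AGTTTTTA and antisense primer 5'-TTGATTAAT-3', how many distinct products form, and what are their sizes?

The forward primer AGTTTTTA matches the top strand at positions 80–87, 105–112.
The reverse primer's reverse complement is ATTAATCAA, matching at positions 150–158.
Each forward site pairs with the reverse site to give a product ending at position 158: sizes 79, 54 bp.

Two products: 79 bp, 54 bp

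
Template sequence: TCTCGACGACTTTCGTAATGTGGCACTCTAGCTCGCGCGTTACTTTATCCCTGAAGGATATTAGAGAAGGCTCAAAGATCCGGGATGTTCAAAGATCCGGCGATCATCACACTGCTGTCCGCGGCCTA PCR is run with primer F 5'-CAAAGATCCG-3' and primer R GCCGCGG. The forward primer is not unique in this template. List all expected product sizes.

The forward primer CAAAGATCCG matches the top strand at positions 73–82, 90–99.
The reverse primer's reverse complement is CCGCGGC, matching at positions 119–125.
Each forward site pairs with the reverse site to give a product ending at position 125: sizes 53, 36 bp.

53 bp, 36 bp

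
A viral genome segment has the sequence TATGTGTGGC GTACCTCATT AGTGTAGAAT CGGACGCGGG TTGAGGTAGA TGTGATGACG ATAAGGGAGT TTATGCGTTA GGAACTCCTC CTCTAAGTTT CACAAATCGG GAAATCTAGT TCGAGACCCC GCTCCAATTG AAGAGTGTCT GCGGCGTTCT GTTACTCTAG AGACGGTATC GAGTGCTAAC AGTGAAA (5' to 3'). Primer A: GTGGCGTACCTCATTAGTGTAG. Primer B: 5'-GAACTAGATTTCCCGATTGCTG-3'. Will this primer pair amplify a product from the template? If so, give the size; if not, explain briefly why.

No product — primer B has no binding site in the template.

Primer B (GAACTAGATTTCCCGATTGCTG) does not match the top strand, and its reverse complement CAGCAATCGGGAAATCTAGTTC does not match either.
With no annealing site for primer B, no amplification occurs.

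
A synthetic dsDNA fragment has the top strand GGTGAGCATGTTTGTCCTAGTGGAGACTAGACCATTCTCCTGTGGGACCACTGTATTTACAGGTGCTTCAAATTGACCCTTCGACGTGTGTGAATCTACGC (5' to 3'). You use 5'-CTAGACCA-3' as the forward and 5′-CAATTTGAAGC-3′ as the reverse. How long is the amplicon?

Scanning the template, CTAGACCA occurs at positions 27–34; this primer anneals to the bottom strand there with its 3' end pointing downstream.
Taking the reverse complement of CAATTTGAAGC gives GCTTCAAATTG, found at positions 65–75 on the template; the primer anneals here to the top strand with its 3' end pointing upstream.
Product length = (reverse-primer end) − (forward-primer start) + 1 = 75 − 27 + 1 = 49 bp.

49 bp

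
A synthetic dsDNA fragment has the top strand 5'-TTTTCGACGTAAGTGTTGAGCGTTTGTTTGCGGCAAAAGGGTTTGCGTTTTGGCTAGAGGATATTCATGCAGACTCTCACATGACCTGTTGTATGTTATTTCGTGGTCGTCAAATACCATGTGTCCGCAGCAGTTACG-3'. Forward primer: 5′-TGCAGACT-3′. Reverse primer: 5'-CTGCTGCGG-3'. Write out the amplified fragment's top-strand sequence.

Scanning the template, TGCAGACT occurs at positions 68–75; this primer anneals to the bottom strand there with its 3' end pointing downstream.
Taking the reverse complement of CTGCTGCGG gives CCGCAGCAG, found at positions 125–133 on the template; the primer anneals here to the top strand with its 3' end pointing upstream.
The product is the template from position 68 through 133 (66 bp).

5'-TGCAGACTCTCACATGACCTGTTGTATGTTATTTCGTGGTCGTCAAATACCATGTGTCCGCAGCAG-3'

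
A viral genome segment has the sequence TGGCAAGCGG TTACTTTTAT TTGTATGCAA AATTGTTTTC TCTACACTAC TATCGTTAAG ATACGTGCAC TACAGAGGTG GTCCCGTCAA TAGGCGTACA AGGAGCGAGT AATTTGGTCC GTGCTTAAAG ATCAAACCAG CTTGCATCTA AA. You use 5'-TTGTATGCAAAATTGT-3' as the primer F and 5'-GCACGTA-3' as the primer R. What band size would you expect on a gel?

Scanning the template, TTGTATGCAAAATTGT occurs at positions 21–36; this primer anneals to the bottom strand there with its 3' end pointing downstream.
The reverse primer's reverse complement is TACGTGC, which matches the template at positions 62–68.
Product length = (reverse-primer end) − (forward-primer start) + 1 = 68 − 21 + 1 = 48 bp.

48 bp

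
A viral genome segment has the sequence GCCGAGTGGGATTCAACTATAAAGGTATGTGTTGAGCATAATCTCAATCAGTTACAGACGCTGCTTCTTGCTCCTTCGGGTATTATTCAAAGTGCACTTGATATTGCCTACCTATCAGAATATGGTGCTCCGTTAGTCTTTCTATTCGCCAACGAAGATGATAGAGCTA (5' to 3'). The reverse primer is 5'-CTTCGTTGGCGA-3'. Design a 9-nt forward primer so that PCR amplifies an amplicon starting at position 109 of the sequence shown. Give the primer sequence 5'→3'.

The reverse primer's reverse complement TCGCCAACGAAG matches the template at positions 146–157; the product starts at position 109.
The forward primer is identical to the top strand over positions 109–117: TACCTATCA.

5'-TACCTATCA-3'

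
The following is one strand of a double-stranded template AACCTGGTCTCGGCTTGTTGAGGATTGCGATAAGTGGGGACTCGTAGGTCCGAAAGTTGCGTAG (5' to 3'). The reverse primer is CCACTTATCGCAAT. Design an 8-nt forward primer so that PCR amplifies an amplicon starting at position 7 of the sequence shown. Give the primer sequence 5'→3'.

The reverse primer's reverse complement ATTGCGATAAGTGG matches the template at positions 24–37; the product starts at position 7.
The forward primer is identical to the top strand over positions 7–14: GTCTCGGC.

5'-GTCTCGGC-3'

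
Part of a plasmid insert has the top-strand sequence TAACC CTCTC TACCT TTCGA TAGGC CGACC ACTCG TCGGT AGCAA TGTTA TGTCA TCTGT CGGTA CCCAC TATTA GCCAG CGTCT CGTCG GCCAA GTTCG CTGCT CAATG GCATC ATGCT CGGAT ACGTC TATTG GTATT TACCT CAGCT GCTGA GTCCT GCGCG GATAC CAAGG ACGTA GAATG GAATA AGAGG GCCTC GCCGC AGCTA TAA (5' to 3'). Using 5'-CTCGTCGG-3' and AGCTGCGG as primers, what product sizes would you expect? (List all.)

The forward primer CTCGTCGG matches the top strand at positions 32–39, 84–91.
The reverse primer's reverse complement is CCGCAGCT, matching at positions 202–209.
Each forward site pairs with the reverse site to give a product ending at position 209: sizes 178, 126 bp.

178 bp, 126 bp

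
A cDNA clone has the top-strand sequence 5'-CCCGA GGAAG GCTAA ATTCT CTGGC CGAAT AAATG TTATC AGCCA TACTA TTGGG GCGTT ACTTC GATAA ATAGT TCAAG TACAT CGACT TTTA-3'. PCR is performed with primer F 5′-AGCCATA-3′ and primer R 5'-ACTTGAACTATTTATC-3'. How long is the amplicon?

41 bp

The forward primer matches the template at positions 41–47.
Reverse complement of the reverse primer: GATAAATAGTTCAAGT. This occurs on the top strand at positions 66–81.
Amplicon spans positions 41–81: 41 bp.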